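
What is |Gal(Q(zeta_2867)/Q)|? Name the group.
|Gal(Q(zeta_2867)/Q)| = phi(2867) = 2760; group ≅ (Z/2867Z)^* ≅ Z/46Z × Z/60Z

The n-th cyclotomic polynomial Φ_2867(x) is the minimal polynomial of zeta_2867 over Q and has degree phi(2867) = 2760. So Q(zeta_2867) is a degree-2760 Galois extension with Galois group (Z/2867Z)^*. By CRT, (Z/2867Z)^* ≅ (Z/47Z)^* × (Z/61Z)^*. Each prime-power unit group is (Z/47Z)^* ≅ Z/46Z; (Z/61Z)^* ≅ Z/60Z. Hence Gal(Q(zeta_2867)/Q) ≅ Z/46Z × Z/60Z.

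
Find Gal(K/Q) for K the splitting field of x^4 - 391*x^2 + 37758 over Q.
Gal(K/Q) = V_4 (Klein four-group, Z/2Z × Z/2Z)

f factors as (x^2 - 174)(x^2 - 217), so the splitting field is K = Q(sqrt(174), sqrt(217)). The elements 174, 217, 37758 are all non-squares in Q, so sqrt(174) and sqrt(217) generate independent quadratic extensions. Thus [K:Q] = 4 and Gal(K/Q) is generated by the two order-2 automorphisms sqrt(174) ↦ -sqrt(174) and sqrt(217) ↦ -sqrt(217), giving V_4.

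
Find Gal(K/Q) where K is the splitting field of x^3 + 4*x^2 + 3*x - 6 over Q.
Gal(K/Q) = S_3 (symmetric group of order 6)

Compute the discriminant of x^3 + (4)*x^2 + (3)*x + (-6): Δ = -696. Since Δ is not a rational square, the Galois group is not contained in A_3; it must be the full S_3 (irreducibility of the cubic rules out anything smaller).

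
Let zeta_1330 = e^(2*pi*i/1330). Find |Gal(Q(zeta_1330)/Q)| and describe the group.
|Gal(Q(zeta_1330)/Q)| = phi(1330) = 432; group ≅ (Z/1330Z)^* ≅ Z/4Z × Z/6Z × Z/18Z

The n-th cyclotomic polynomial Φ_1330(x) is the minimal polynomial of zeta_1330 over Q and has degree phi(1330) = 432. So Q(zeta_1330) is a degree-432 Galois extension with Galois group (Z/1330Z)^*. By CRT, (Z/1330Z)^* ≅ (Z/2Z)^* × (Z/5Z)^* × (Z/7Z)^* × (Z/19Z)^*. Each prime-power unit group is (Z/2Z)^* ≅ trivial group (order 1); (Z/5Z)^* ≅ Z/4Z; (Z/7Z)^* ≅ Z/6Z; (Z/19Z)^* ≅ Z/18Z. Hence Gal(Q(zeta_1330)/Q) ≅ Z/4Z × Z/6Z × Z/18Z.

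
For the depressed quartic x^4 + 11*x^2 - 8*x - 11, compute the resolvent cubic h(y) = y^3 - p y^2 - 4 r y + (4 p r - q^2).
h(y) = y^3 - 11*y^2 + 44*y - 548

Identify coefficients: p = 11, q = -8, r = -11.
Plug into h(y) = y^3 - p y^2 - 4 r y + (4 p r - q^2):
  h(y) = y^3 - (11) y^2 - 4*(-11) y + (4*(11)*(-11) - (-8)^2)
       = y^3 + (-11) y^2 + (44) y + (-548).
Simplifying: h(y) = y^3 - 11*y^2 + 44*y - 548.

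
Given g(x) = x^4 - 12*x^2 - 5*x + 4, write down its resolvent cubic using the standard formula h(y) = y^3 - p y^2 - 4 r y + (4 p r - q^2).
h(y) = y^3 + 12*y^2 - 16*y - 217

Identify coefficients: p = -12, q = -5, r = 4.
Plug into h(y) = y^3 - p y^2 - 4 r y + (4 p r - q^2):
  h(y) = y^3 - (-12) y^2 - 4*(4) y + (4*(-12)*(4) - (-5)^2)
       = y^3 + (12) y^2 + (-16) y + (-217).
Simplifying: h(y) = y^3 + 12*y^2 - 16*y - 217.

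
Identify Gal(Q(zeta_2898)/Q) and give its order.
|Gal(Q(zeta_2898)/Q)| = phi(2898) = 792; group ≅ (Z/2898Z)^* ≅ Z/6Z × Z/6Z × Z/22Z

The n-th cyclotomic polynomial Φ_2898(x) is the minimal polynomial of zeta_2898 over Q and has degree phi(2898) = 792. So Q(zeta_2898) is a degree-792 Galois extension with Galois group (Z/2898Z)^*. By CRT, (Z/2898Z)^* ≅ (Z/2Z)^* × (Z/9Z)^* × (Z/7Z)^* × (Z/23Z)^*. Each prime-power unit group is (Z/2Z)^* ≅ trivial group (order 1); (Z/9Z)^* ≅ Z/6Z; (Z/7Z)^* ≅ Z/6Z; (Z/23Z)^* ≅ Z/22Z. Hence Gal(Q(zeta_2898)/Q) ≅ Z/6Z × Z/6Z × Z/22Z.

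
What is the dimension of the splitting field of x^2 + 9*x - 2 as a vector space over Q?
[K:Q] = 2

The discriminant of x^2 + (9)*x + (-2) is b^2 - 4c = 81 - (-8) = 89. Since 89 is not a perfect square in Q, the polynomial is irreducible over Q. Its two roots generate a degree-2 extension, so [K:Q] = 2.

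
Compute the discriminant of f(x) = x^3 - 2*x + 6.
Δ = -940

For a depressed cubic x^3 + p x + q the discriminant is Δ = -4 p^3 - 27 q^2 = -4*(-2)^3 - 27*(6)^2 = 32 - 972 = -940.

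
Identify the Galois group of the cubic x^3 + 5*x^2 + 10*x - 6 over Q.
Gal(K/Q) = S_3 (symmetric group of order 6)

Compute the discriminant of x^3 + (5)*x^2 + (10)*x + (-6): Δ = -4872. Since Δ is not a rational square, the Galois group is not contained in A_3; it must be the full S_3 (irreducibility of the cubic rules out anything smaller).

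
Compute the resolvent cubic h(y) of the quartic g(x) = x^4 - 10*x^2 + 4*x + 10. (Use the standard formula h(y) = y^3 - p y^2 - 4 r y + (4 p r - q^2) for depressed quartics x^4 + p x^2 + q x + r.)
h(y) = y^3 + 10*y^2 - 40*y - 416

Identify coefficients: p = -10, q = 4, r = 10.
Plug into h(y) = y^3 - p y^2 - 4 r y + (4 p r - q^2):
  h(y) = y^3 - (-10) y^2 - 4*(10) y + (4*(-10)*(10) - (4)^2)
       = y^3 + (10) y^2 + (-40) y + (-416).
Simplifying: h(y) = y^3 + 10*y^2 - 40*y - 416.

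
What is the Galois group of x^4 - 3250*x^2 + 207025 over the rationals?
Gal(K/Q) = Z/2Z (cyclic of order 2)

f factors as (x^2 - 65)(x^2 - 3185), so the splitting field is K = Q(sqrt(65), sqrt(3185)). The squarefree part of 65 is 65 and the squarefree part of 3185 is also 65, so sqrt(65) and sqrt(3185) are both rational multiples of sqrt(65). Hence Q(sqrt(65)) = Q(sqrt(3185)) = Q(sqrt(65)), and the splitting field collapses to a single degree-2 extension with Galois group Z/2Z.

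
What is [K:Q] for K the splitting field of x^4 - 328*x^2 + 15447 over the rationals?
[K:Q] = 4

f factors as (x^2 - 271)(x^2 - 57); the splitting field is K = Q(sqrt(271), sqrt(57)). Since 271, 57, and 15447 are all non-squares in Q, the three subfields Q(sqrt(271)), Q(sqrt(57)), Q(sqrt(15447)) are distinct degree-2 extensions, so [K:Q] = 4 (Klein four Galois group).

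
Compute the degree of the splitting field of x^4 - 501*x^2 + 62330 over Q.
[K:Q] = 4

f factors as (x^2 - 271)(x^2 - 230); the splitting field is K = Q(sqrt(271), sqrt(230)). Since 271, 230, and 62330 are all non-squares in Q, the three subfields Q(sqrt(271)), Q(sqrt(230)), Q(sqrt(62330)) are distinct degree-2 extensions, so [K:Q] = 4 (Klein four Galois group).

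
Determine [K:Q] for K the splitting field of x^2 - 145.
[K:Q] = 2

The polynomial x^2 - 145 is irreducible over Q since 145 is not a perfect square. Its splitting field is Q(sqrt(145)), which has degree 2 over Q.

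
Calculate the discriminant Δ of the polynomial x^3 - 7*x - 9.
Δ = -815

For a depressed cubic x^3 + p x + q the discriminant is Δ = -4 p^3 - 27 q^2 = -4*(-7)^3 - 27*(-9)^2 = 1372 - 2187 = -815.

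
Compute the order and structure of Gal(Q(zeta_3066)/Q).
|Gal(Q(zeta_3066)/Q)| = phi(3066) = 864; group ≅ (Z/3066Z)^* ≅ Z/2Z × Z/6Z × Z/72Z

The n-th cyclotomic polynomial Φ_3066(x) is the minimal polynomial of zeta_3066 over Q and has degree phi(3066) = 864. So Q(zeta_3066) is a degree-864 Galois extension with Galois group (Z/3066Z)^*. By CRT, (Z/3066Z)^* ≅ (Z/2Z)^* × (Z/3Z)^* × (Z/7Z)^* × (Z/73Z)^*. Each prime-power unit group is (Z/2Z)^* ≅ trivial group (order 1); (Z/3Z)^* ≅ Z/2Z; (Z/7Z)^* ≅ Z/6Z; (Z/73Z)^* ≅ Z/72Z. Hence Gal(Q(zeta_3066)/Q) ≅ Z/2Z × Z/6Z × Z/72Z.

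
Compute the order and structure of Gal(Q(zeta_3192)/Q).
|Gal(Q(zeta_3192)/Q)| = phi(3192) = 864; group ≅ (Z/3192Z)^* ≅ Z/2Z × Z/2Z × Z/2Z × Z/6Z × Z/18Z

The n-th cyclotomic polynomial Φ_3192(x) is the minimal polynomial of zeta_3192 over Q and has degree phi(3192) = 864. So Q(zeta_3192) is a degree-864 Galois extension with Galois group (Z/3192Z)^*. By CRT, (Z/3192Z)^* ≅ (Z/8Z)^* × (Z/3Z)^* × (Z/7Z)^* × (Z/19Z)^*. Each prime-power unit group is (Z/8Z)^* ≅ Z/2Z × Z/2Z; (Z/3Z)^* ≅ Z/2Z; (Z/7Z)^* ≅ Z/6Z; (Z/19Z)^* ≅ Z/18Z. Hence Gal(Q(zeta_3192)/Q) ≅ Z/2Z × Z/2Z × Z/2Z × Z/6Z × Z/18Z.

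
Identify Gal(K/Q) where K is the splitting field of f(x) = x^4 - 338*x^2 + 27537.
Gal(K/Q) = V_4 (Klein four-group, Z/2Z × Z/2Z)

f factors as (x^2 - 201)(x^2 - 137), so the splitting field is K = Q(sqrt(201), sqrt(137)). The elements 201, 137, 27537 are all non-squares in Q, so sqrt(201) and sqrt(137) generate independent quadratic extensions. Thus [K:Q] = 4 and Gal(K/Q) is generated by the two order-2 automorphisms sqrt(201) ↦ -sqrt(201) and sqrt(137) ↦ -sqrt(137), giving V_4.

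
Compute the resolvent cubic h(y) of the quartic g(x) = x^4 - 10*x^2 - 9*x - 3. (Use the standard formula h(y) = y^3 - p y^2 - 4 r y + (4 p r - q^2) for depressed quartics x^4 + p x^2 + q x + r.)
h(y) = y^3 + 10*y^2 + 12*y + 39

Identify coefficients: p = -10, q = -9, r = -3.
Plug into h(y) = y^3 - p y^2 - 4 r y + (4 p r - q^2):
  h(y) = y^3 - (-10) y^2 - 4*(-3) y + (4*(-10)*(-3) - (-9)^2)
       = y^3 + (10) y^2 + (12) y + (39).
Simplifying: h(y) = y^3 + 10*y^2 + 12*y + 39.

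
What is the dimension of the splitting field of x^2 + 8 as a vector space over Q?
[K:Q] = 2

The discriminant of x^2 + (0)*x + (8) is b^2 - 4c = 0 - (32) = -32. Since -32 is not a perfect square in Q, the polynomial is irreducible over Q. Its two roots generate a degree-2 extension, so [K:Q] = 2.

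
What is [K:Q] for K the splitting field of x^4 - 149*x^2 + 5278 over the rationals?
[K:Q] = 4

f factors as (x^2 - 58)(x^2 - 91); the splitting field is K = Q(sqrt(58), sqrt(91)). Since 58, 91, and 5278 are all non-squares in Q, the three subfields Q(sqrt(58)), Q(sqrt(91)), Q(sqrt(5278)) are distinct degree-2 extensions, so [K:Q] = 4 (Klein four Galois group).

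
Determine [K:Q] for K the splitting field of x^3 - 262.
[K:Q] = 6

x^3 - 262 has one real root r = 262^(1/3) and two complex roots r*zeta_3, r*zeta_3^2 where zeta_3 = e^(2*pi*i/3). The splitting field is Q(r, zeta_3). [Q(r):Q] = 3 and [Q(zeta_3):Q] = 2 with gcd = 1, so [Q(r, zeta_3):Q] = 3 * 2 = 6.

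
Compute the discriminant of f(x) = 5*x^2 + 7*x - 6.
Δ = 169

For a quadratic a x^2 + b x + c the discriminant is Δ = b^2 - 4ac = (7)^2 - 4*(5)*(-6) = 49 - (-120) = 169.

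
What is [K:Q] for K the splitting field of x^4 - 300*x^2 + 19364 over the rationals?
[K:Q] = 4

f factors as (x^2 - 206)(x^2 - 94); the splitting field is K = Q(sqrt(206), sqrt(94)). Since 206, 94, and 19364 are all non-squares in Q, the three subfields Q(sqrt(206)), Q(sqrt(94)), Q(sqrt(19364)) are distinct degree-2 extensions, so [K:Q] = 4 (Klein four Galois group).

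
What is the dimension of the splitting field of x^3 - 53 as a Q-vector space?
[K:Q] = 6

x^3 - 53 has one real root r = 53^(1/3) and two complex roots r*zeta_3, r*zeta_3^2 where zeta_3 = e^(2*pi*i/3). The splitting field is Q(r, zeta_3). [Q(r):Q] = 3 and [Q(zeta_3):Q] = 2 with gcd = 1, so [Q(r, zeta_3):Q] = 3 * 2 = 6.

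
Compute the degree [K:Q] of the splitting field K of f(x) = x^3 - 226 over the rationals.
[K:Q] = 6

x^3 - 226 has one real root r = 226^(1/3) and two complex roots r*zeta_3, r*zeta_3^2 where zeta_3 = e^(2*pi*i/3). The splitting field is Q(r, zeta_3). [Q(r):Q] = 3 and [Q(zeta_3):Q] = 2 with gcd = 1, so [Q(r, zeta_3):Q] = 3 * 2 = 6.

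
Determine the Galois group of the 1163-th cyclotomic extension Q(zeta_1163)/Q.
|Gal(Q(zeta_1163)/Q)| = phi(1163) = 1162; group ≅ (Z/1163Z)^* ≅ Z/1162Z

The n-th cyclotomic polynomial Φ_1163(x) is the minimal polynomial of zeta_1163 over Q and has degree phi(1163) = 1162. So Q(zeta_1163) is a degree-1162 Galois extension with Galois group (Z/1163Z)^*. (Z/1163Z)^* is cyclic since 1163 is an odd prime power (or 4). Hence Gal(Q(zeta_1163)/Q) ≅ Z/1162Z.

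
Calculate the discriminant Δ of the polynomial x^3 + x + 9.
Δ = -2191

For a depressed cubic x^3 + p x + q the discriminant is Δ = -4 p^3 - 27 q^2 = -4*(1)^3 - 27*(9)^2 = -4 - 2187 = -2191.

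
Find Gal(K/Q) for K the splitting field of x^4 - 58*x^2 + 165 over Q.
Gal(K/Q) = V_4 (Klein four-group, Z/2Z × Z/2Z)

f factors as (x^2 - 3)(x^2 - 55), so the splitting field is K = Q(sqrt(3), sqrt(55)). The elements 3, 55, 165 are all non-squares in Q, so sqrt(3) and sqrt(55) generate independent quadratic extensions. Thus [K:Q] = 4 and Gal(K/Q) is generated by the two order-2 automorphisms sqrt(3) ↦ -sqrt(3) and sqrt(55) ↦ -sqrt(55), giving V_4.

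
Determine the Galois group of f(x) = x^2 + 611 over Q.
Gal(K/Q) = Z/2Z (cyclic of order 2)

x^2 + 611 is irreducible over Q since -611 is not a rational square. The splitting field Q(sqrt(-611)) has degree 2 over Q, and its unique nontrivial automorphism is sqrt(-611) ↦ -sqrt(-611). Hence Gal(Q(sqrt(-611))/Q) = Z/2Z.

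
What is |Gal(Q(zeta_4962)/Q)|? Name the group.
|Gal(Q(zeta_4962)/Q)| = phi(4962) = 1652; group ≅ (Z/4962Z)^* ≅ Z/2Z × Z/826Z

The n-th cyclotomic polynomial Φ_4962(x) is the minimal polynomial of zeta_4962 over Q and has degree phi(4962) = 1652. So Q(zeta_4962) is a degree-1652 Galois extension with Galois group (Z/4962Z)^*. By CRT, (Z/4962Z)^* ≅ (Z/2Z)^* × (Z/3Z)^* × (Z/827Z)^*. Each prime-power unit group is (Z/2Z)^* ≅ trivial group (order 1); (Z/3Z)^* ≅ Z/2Z; (Z/827Z)^* ≅ Z/826Z. Hence Gal(Q(zeta_4962)/Q) ≅ Z/2Z × Z/826Z.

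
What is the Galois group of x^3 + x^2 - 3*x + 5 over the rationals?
Gal(K/Q) = S_3 (symmetric group of order 6)

Compute the discriminant of x^3 + (1)*x^2 + (-3)*x + (5): Δ = -848. Since Δ is not a rational square, the Galois group is not contained in A_3; it must be the full S_3 (irreducibility of the cubic rules out anything smaller).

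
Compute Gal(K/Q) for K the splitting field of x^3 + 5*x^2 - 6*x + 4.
Gal(K/Q) = S_3 (symmetric group of order 6)

Compute the discriminant of x^3 + (5)*x^2 + (-6)*x + (4): Δ = -2828. Since Δ is not a rational square, the Galois group is not contained in A_3; it must be the full S_3 (irreducibility of the cubic rules out anything smaller).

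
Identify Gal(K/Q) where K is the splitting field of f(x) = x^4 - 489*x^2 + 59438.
Gal(K/Q) = V_4 (Klein four-group, Z/2Z × Z/2Z)

f factors as (x^2 - 226)(x^2 - 263), so the splitting field is K = Q(sqrt(226), sqrt(263)). The elements 226, 263, 59438 are all non-squares in Q, so sqrt(226) and sqrt(263) generate independent quadratic extensions. Thus [K:Q] = 4 and Gal(K/Q) is generated by the two order-2 automorphisms sqrt(226) ↦ -sqrt(226) and sqrt(263) ↦ -sqrt(263), giving V_4.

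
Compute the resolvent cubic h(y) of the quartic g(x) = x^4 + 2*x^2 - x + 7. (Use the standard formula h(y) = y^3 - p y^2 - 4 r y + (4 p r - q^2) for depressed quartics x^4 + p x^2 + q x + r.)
h(y) = y^3 - 2*y^2 - 28*y + 55

Identify coefficients: p = 2, q = -1, r = 7.
Plug into h(y) = y^3 - p y^2 - 4 r y + (4 p r - q^2):
  h(y) = y^3 - (2) y^2 - 4*(7) y + (4*(2)*(7) - (-1)^2)
       = y^3 + (-2) y^2 + (-28) y + (55).
Simplifying: h(y) = y^3 - 2*y^2 - 28*y + 55.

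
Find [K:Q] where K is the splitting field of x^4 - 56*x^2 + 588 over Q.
[K:Q] = 4

f factors as (x^2 - 14)(x^2 - 42); the splitting field is K = Q(sqrt(14), sqrt(42)). Since 14, 42, and 588 are all non-squares in Q, the three subfields Q(sqrt(14)), Q(sqrt(42)), Q(sqrt(588)) are distinct degree-2 extensions, so [K:Q] = 4 (Klein four Galois group).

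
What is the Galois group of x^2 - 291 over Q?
Gal(K/Q) = Z/2Z (cyclic of order 2)

x^2 - 291 is irreducible over Q since 291 is not a rational square. The splitting field Q(sqrt(291)) has degree 2 over Q, and its unique nontrivial automorphism is sqrt(291) ↦ -sqrt(291). Hence Gal(Q(sqrt(291))/Q) = Z/2Z.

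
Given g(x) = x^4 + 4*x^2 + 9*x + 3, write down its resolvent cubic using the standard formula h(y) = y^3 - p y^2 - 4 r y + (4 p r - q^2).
h(y) = y^3 - 4*y^2 - 12*y - 33

Identify coefficients: p = 4, q = 9, r = 3.
Plug into h(y) = y^3 - p y^2 - 4 r y + (4 p r - q^2):
  h(y) = y^3 - (4) y^2 - 4*(3) y + (4*(4)*(3) - (9)^2)
       = y^3 + (-4) y^2 + (-12) y + (-33).
Simplifying: h(y) = y^3 - 4*y^2 - 12*y - 33.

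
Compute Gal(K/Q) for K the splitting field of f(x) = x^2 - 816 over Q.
Gal(K/Q) = Z/2Z (cyclic of order 2)

x^2 - 816 is irreducible over Q since 816 is not a rational square. The splitting field Q(sqrt(816)) has degree 2 over Q, and its unique nontrivial automorphism is sqrt(816) ↦ -sqrt(816). Hence Gal(Q(sqrt(816))/Q) = Z/2Z.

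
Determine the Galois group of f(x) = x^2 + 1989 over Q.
Gal(K/Q) = Z/2Z (cyclic of order 2)

x^2 + 1989 is irreducible over Q since -1989 is not a rational square. The splitting field Q(sqrt(-1989)) has degree 2 over Q, and its unique nontrivial automorphism is sqrt(-1989) ↦ -sqrt(-1989). Hence Gal(Q(sqrt(-1989))/Q) = Z/2Z.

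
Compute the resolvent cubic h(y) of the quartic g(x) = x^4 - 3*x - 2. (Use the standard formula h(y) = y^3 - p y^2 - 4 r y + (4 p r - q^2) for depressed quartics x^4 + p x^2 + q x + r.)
h(y) = y^3 + 8*y - 9

Identify coefficients: p = 0, q = -3, r = -2.
Plug into h(y) = y^3 - p y^2 - 4 r y + (4 p r - q^2):
  h(y) = y^3 - (0) y^2 - 4*(-2) y + (4*(0)*(-2) - (-3)^2)
       = y^3 + (0) y^2 + (8) y + (-9).
Simplifying: h(y) = y^3 + 8*y - 9.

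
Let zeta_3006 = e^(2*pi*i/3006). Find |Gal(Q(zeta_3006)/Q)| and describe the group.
|Gal(Q(zeta_3006)/Q)| = phi(3006) = 996; group ≅ (Z/3006Z)^* ≅ Z/6Z × Z/166Z

The n-th cyclotomic polynomial Φ_3006(x) is the minimal polynomial of zeta_3006 over Q and has degree phi(3006) = 996. So Q(zeta_3006) is a degree-996 Galois extension with Galois group (Z/3006Z)^*. By CRT, (Z/3006Z)^* ≅ (Z/2Z)^* × (Z/9Z)^* × (Z/167Z)^*. Each prime-power unit group is (Z/2Z)^* ≅ trivial group (order 1); (Z/9Z)^* ≅ Z/6Z; (Z/167Z)^* ≅ Z/166Z. Hence Gal(Q(zeta_3006)/Q) ≅ Z/6Z × Z/166Z.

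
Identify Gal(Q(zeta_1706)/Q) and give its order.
|Gal(Q(zeta_1706)/Q)| = phi(1706) = 852; group ≅ (Z/1706Z)^* ≅ Z/852Z

The n-th cyclotomic polynomial Φ_1706(x) is the minimal polynomial of zeta_1706 over Q and has degree phi(1706) = 852. So Q(zeta_1706) is a degree-852 Galois extension with Galois group (Z/1706Z)^*. By CRT, (Z/1706Z)^* ≅ (Z/2Z)^* × (Z/853Z)^*. Each prime-power unit group is (Z/2Z)^* ≅ trivial group (order 1); (Z/853Z)^* ≅ Z/852Z. Hence Gal(Q(zeta_1706)/Q) ≅ Z/852Z.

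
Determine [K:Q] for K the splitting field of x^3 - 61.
[K:Q] = 6

x^3 - 61 has one real root r = 61^(1/3) and two complex roots r*zeta_3, r*zeta_3^2 where zeta_3 = e^(2*pi*i/3). The splitting field is Q(r, zeta_3). [Q(r):Q] = 3 and [Q(zeta_3):Q] = 2 with gcd = 1, so [Q(r, zeta_3):Q] = 3 * 2 = 6.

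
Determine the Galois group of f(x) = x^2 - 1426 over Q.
Gal(K/Q) = Z/2Z (cyclic of order 2)

x^2 - 1426 is irreducible over Q since 1426 is not a rational square. The splitting field Q(sqrt(1426)) has degree 2 over Q, and its unique nontrivial automorphism is sqrt(1426) ↦ -sqrt(1426). Hence Gal(Q(sqrt(1426))/Q) = Z/2Z.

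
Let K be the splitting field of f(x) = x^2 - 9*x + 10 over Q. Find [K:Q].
[K:Q] = 2

The discriminant of x^2 + (-9)*x + (10) is b^2 - 4c = 81 - (40) = 41. Since 41 is not a perfect square in Q, the polynomial is irreducible over Q. Its two roots generate a degree-2 extension, so [K:Q] = 2.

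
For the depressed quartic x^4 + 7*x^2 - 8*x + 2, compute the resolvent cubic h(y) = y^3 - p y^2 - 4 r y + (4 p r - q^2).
h(y) = y^3 - 7*y^2 - 8*y - 8

Identify coefficients: p = 7, q = -8, r = 2.
Plug into h(y) = y^3 - p y^2 - 4 r y + (4 p r - q^2):
  h(y) = y^3 - (7) y^2 - 4*(2) y + (4*(7)*(2) - (-8)^2)
       = y^3 + (-7) y^2 + (-8) y + (-8).
Simplifying: h(y) = y^3 - 7*y^2 - 8*y - 8.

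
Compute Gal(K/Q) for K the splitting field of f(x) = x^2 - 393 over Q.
Gal(K/Q) = Z/2Z (cyclic of order 2)

x^2 - 393 is irreducible over Q since 393 is not a rational square. The splitting field Q(sqrt(393)) has degree 2 over Q, and its unique nontrivial automorphism is sqrt(393) ↦ -sqrt(393). Hence Gal(Q(sqrt(393))/Q) = Z/2Z.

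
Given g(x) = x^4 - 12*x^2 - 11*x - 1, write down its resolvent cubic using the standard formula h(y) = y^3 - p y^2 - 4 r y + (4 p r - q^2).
h(y) = y^3 + 12*y^2 + 4*y - 73

Identify coefficients: p = -12, q = -11, r = -1.
Plug into h(y) = y^3 - p y^2 - 4 r y + (4 p r - q^2):
  h(y) = y^3 - (-12) y^2 - 4*(-1) y + (4*(-12)*(-1) - (-11)^2)
       = y^3 + (12) y^2 + (4) y + (-73).
Simplifying: h(y) = y^3 + 12*y^2 + 4*y - 73.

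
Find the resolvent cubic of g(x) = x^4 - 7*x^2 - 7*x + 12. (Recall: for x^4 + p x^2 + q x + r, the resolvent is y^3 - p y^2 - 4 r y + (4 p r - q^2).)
h(y) = y^3 + 7*y^2 - 48*y - 385

Identify coefficients: p = -7, q = -7, r = 12.
Plug into h(y) = y^3 - p y^2 - 4 r y + (4 p r - q^2):
  h(y) = y^3 - (-7) y^2 - 4*(12) y + (4*(-7)*(12) - (-7)^2)
       = y^3 + (7) y^2 + (-48) y + (-385).
Simplifying: h(y) = y^3 + 7*y^2 - 48*y - 385.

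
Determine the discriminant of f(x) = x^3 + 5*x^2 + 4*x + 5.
Δ = -1231

For x^3 + a x^2 + b x + c the discriminant is Δ = 18 a b c - 4 a^3 c + a^2 b^2 - 4 b^3 - 27 c^2.
Plug a = 5, b = 4, c = 5:
  18*(5)*(4)*(5) - 4*(5)^3*(5) + (5)^2*(4)^2 - 4*(4)^3 - 27*(5)^2
  = 1800 + (-2500) + 400 + (-256) + (-675)
  = -1231.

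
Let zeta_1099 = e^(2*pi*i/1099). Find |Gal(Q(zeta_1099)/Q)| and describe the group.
|Gal(Q(zeta_1099)/Q)| = phi(1099) = 936; group ≅ (Z/1099Z)^* ≅ Z/6Z × Z/156Z

The n-th cyclotomic polynomial Φ_1099(x) is the minimal polynomial of zeta_1099 over Q and has degree phi(1099) = 936. So Q(zeta_1099) is a degree-936 Galois extension with Galois group (Z/1099Z)^*. By CRT, (Z/1099Z)^* ≅ (Z/7Z)^* × (Z/157Z)^*. Each prime-power unit group is (Z/7Z)^* ≅ Z/6Z; (Z/157Z)^* ≅ Z/156Z. Hence Gal(Q(zeta_1099)/Q) ≅ Z/6Z × Z/156Z.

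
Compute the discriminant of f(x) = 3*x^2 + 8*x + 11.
Δ = -68

For a quadratic a x^2 + b x + c the discriminant is Δ = b^2 - 4ac = (8)^2 - 4*(3)*(11) = 64 - (132) = -68.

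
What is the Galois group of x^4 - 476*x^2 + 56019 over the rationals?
Gal(K/Q) = V_4 (Klein four-group, Z/2Z × Z/2Z)

f factors as (x^2 - 263)(x^2 - 213), so the splitting field is K = Q(sqrt(263), sqrt(213)). The elements 263, 213, 56019 are all non-squares in Q, so sqrt(263) and sqrt(213) generate independent quadratic extensions. Thus [K:Q] = 4 and Gal(K/Q) is generated by the two order-2 automorphisms sqrt(263) ↦ -sqrt(263) and sqrt(213) ↦ -sqrt(213), giving V_4.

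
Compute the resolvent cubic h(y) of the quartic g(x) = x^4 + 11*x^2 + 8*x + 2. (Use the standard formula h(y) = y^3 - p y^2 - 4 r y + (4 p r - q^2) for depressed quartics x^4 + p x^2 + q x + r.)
h(y) = y^3 - 11*y^2 - 8*y + 24

Identify coefficients: p = 11, q = 8, r = 2.
Plug into h(y) = y^3 - p y^2 - 4 r y + (4 p r - q^2):
  h(y) = y^3 - (11) y^2 - 4*(2) y + (4*(11)*(2) - (8)^2)
       = y^3 + (-11) y^2 + (-8) y + (24).
Simplifying: h(y) = y^3 - 11*y^2 - 8*y + 24.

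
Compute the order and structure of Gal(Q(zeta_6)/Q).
|Gal(Q(zeta_6)/Q)| = phi(6) = 2; group ≅ (Z/6Z)^* ≅ Z/2Z

The n-th cyclotomic polynomial Φ_6(x) is the minimal polynomial of zeta_6 over Q and has degree phi(6) = 2. So Q(zeta_6) is a degree-2 Galois extension with Galois group (Z/6Z)^*. By CRT, (Z/6Z)^* ≅ (Z/2Z)^* × (Z/3Z)^*. Each prime-power unit group is (Z/2Z)^* ≅ trivial group (order 1); (Z/3Z)^* ≅ Z/2Z. Hence Gal(Q(zeta_6)/Q) ≅ Z/2Z.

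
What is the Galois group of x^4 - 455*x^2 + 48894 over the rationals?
Gal(K/Q) = V_4 (Klein four-group, Z/2Z × Z/2Z)

f factors as (x^2 - 281)(x^2 - 174), so the splitting field is K = Q(sqrt(281), sqrt(174)). The elements 281, 174, 48894 are all non-squares in Q, so sqrt(281) and sqrt(174) generate independent quadratic extensions. Thus [K:Q] = 4 and Gal(K/Q) is generated by the two order-2 automorphisms sqrt(281) ↦ -sqrt(281) and sqrt(174) ↦ -sqrt(174), giving V_4.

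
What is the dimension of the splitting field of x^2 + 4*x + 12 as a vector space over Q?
[K:Q] = 2

The discriminant of x^2 + (4)*x + (12) is b^2 - 4c = 16 - (48) = -32. Since -32 is not a perfect square in Q, the polynomial is irreducible over Q. Its two roots generate a degree-2 extension, so [K:Q] = 2.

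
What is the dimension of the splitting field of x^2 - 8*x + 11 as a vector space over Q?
[K:Q] = 2

The discriminant of x^2 + (-8)*x + (11) is b^2 - 4c = 64 - (44) = 20. Since 20 is not a perfect square in Q, the polynomial is irreducible over Q. Its two roots generate a degree-2 extension, so [K:Q] = 2.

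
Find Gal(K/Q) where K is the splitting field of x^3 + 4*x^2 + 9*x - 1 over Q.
Gal(K/Q) = S_3 (symmetric group of order 6)

Compute the discriminant of x^3 + (4)*x^2 + (9)*x + (-1): Δ = -2039. Since Δ is not a rational square, the Galois group is not contained in A_3; it must be the full S_3 (irreducibility of the cubic rules out anything smaller).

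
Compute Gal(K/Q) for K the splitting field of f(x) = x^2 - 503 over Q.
Gal(K/Q) = Z/2Z (cyclic of order 2)

x^2 - 503 is irreducible over Q since 503 is not a rational square. The splitting field Q(sqrt(503)) has degree 2 over Q, and its unique nontrivial automorphism is sqrt(503) ↦ -sqrt(503). Hence Gal(Q(sqrt(503))/Q) = Z/2Z.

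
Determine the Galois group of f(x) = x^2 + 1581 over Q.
Gal(K/Q) = Z/2Z (cyclic of order 2)

x^2 + 1581 is irreducible over Q since -1581 is not a rational square. The splitting field Q(sqrt(-1581)) has degree 2 over Q, and its unique nontrivial automorphism is sqrt(-1581) ↦ -sqrt(-1581). Hence Gal(Q(sqrt(-1581))/Q) = Z/2Z.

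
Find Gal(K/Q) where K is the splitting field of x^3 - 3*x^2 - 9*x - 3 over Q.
Gal(K/Q) = S_3 (symmetric group of order 6)

Compute the discriminant of x^3 + (-3)*x^2 + (-9)*x + (-3): Δ = 1620. Since Δ is not a rational square, the Galois group is not contained in A_3; it must be the full S_3 (irreducibility of the cubic rules out anything smaller).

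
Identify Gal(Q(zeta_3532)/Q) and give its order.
|Gal(Q(zeta_3532)/Q)| = phi(3532) = 1764; group ≅ (Z/3532Z)^* ≅ Z/2Z × Z/882Z

The n-th cyclotomic polynomial Φ_3532(x) is the minimal polynomial of zeta_3532 over Q and has degree phi(3532) = 1764. So Q(zeta_3532) is a degree-1764 Galois extension with Galois group (Z/3532Z)^*. By CRT, (Z/3532Z)^* ≅ (Z/4Z)^* × (Z/883Z)^*. Each prime-power unit group is (Z/4Z)^* ≅ Z/2Z; (Z/883Z)^* ≅ Z/882Z. Hence Gal(Q(zeta_3532)/Q) ≅ Z/2Z × Z/882Z.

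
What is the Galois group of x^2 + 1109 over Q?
Gal(K/Q) = Z/2Z (cyclic of order 2)

x^2 + 1109 is irreducible over Q since -1109 is not a rational square. The splitting field Q(sqrt(-1109)) has degree 2 over Q, and its unique nontrivial automorphism is sqrt(-1109) ↦ -sqrt(-1109). Hence Gal(Q(sqrt(-1109))/Q) = Z/2Z.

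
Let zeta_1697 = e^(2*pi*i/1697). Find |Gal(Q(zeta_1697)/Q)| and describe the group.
|Gal(Q(zeta_1697)/Q)| = phi(1697) = 1696; group ≅ (Z/1697Z)^* ≅ Z/1696Z

The n-th cyclotomic polynomial Φ_1697(x) is the minimal polynomial of zeta_1697 over Q and has degree phi(1697) = 1696. So Q(zeta_1697) is a degree-1696 Galois extension with Galois group (Z/1697Z)^*. (Z/1697Z)^* is cyclic since 1697 is an odd prime power (or 4). Hence Gal(Q(zeta_1697)/Q) ≅ Z/1696Z.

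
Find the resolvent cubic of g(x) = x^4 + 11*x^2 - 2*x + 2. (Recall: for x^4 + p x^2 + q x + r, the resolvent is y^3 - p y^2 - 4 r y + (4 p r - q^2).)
h(y) = y^3 - 11*y^2 - 8*y + 84

Identify coefficients: p = 11, q = -2, r = 2.
Plug into h(y) = y^3 - p y^2 - 4 r y + (4 p r - q^2):
  h(y) = y^3 - (11) y^2 - 4*(2) y + (4*(11)*(2) - (-2)^2)
       = y^3 + (-11) y^2 + (-8) y + (84).
Simplifying: h(y) = y^3 - 11*y^2 - 8*y + 84.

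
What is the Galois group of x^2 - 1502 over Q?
Gal(K/Q) = Z/2Z (cyclic of order 2)

x^2 - 1502 is irreducible over Q since 1502 is not a rational square. The splitting field Q(sqrt(1502)) has degree 2 over Q, and its unique nontrivial automorphism is sqrt(1502) ↦ -sqrt(1502). Hence Gal(Q(sqrt(1502))/Q) = Z/2Z.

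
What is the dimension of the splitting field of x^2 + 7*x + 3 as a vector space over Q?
[K:Q] = 2

The discriminant of x^2 + (7)*x + (3) is b^2 - 4c = 49 - (12) = 37. Since 37 is not a perfect square in Q, the polynomial is irreducible over Q. Its two roots generate a degree-2 extension, so [K:Q] = 2.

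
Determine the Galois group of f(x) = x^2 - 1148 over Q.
Gal(K/Q) = Z/2Z (cyclic of order 2)

x^2 - 1148 is irreducible over Q since 1148 is not a rational square. The splitting field Q(sqrt(1148)) has degree 2 over Q, and its unique nontrivial automorphism is sqrt(1148) ↦ -sqrt(1148). Hence Gal(Q(sqrt(1148))/Q) = Z/2Z.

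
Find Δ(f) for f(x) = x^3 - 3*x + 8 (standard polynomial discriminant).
Δ = -1620

For a depressed cubic x^3 + p x + q the discriminant is Δ = -4 p^3 - 27 q^2 = -4*(-3)^3 - 27*(8)^2 = 108 - 1728 = -1620.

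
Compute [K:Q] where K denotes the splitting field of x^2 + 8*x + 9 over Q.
[K:Q] = 2

The discriminant of x^2 + (8)*x + (9) is b^2 - 4c = 64 - (36) = 28. Since 28 is not a perfect square in Q, the polynomial is irreducible over Q. Its two roots generate a degree-2 extension, so [K:Q] = 2.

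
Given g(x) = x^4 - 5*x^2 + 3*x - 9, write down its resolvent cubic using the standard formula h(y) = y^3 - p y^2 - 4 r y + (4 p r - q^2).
h(y) = y^3 + 5*y^2 + 36*y + 171

Identify coefficients: p = -5, q = 3, r = -9.
Plug into h(y) = y^3 - p y^2 - 4 r y + (4 p r - q^2):
  h(y) = y^3 - (-5) y^2 - 4*(-9) y + (4*(-5)*(-9) - (3)^2)
       = y^3 + (5) y^2 + (36) y + (171).
Simplifying: h(y) = y^3 + 5*y^2 + 36*y + 171.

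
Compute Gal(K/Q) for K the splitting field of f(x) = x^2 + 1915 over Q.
Gal(K/Q) = Z/2Z (cyclic of order 2)

x^2 + 1915 is irreducible over Q since -1915 is not a rational square. The splitting field Q(sqrt(-1915)) has degree 2 over Q, and its unique nontrivial automorphism is sqrt(-1915) ↦ -sqrt(-1915). Hence Gal(Q(sqrt(-1915))/Q) = Z/2Z.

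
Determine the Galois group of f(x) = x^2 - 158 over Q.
Gal(K/Q) = Z/2Z (cyclic of order 2)

x^2 - 158 is irreducible over Q since 158 is not a rational square. The splitting field Q(sqrt(158)) has degree 2 over Q, and its unique nontrivial automorphism is sqrt(158) ↦ -sqrt(158). Hence Gal(Q(sqrt(158))/Q) = Z/2Z.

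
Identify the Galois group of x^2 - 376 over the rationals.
Gal(K/Q) = Z/2Z (cyclic of order 2)

x^2 - 376 is irreducible over Q since 376 is not a rational square. The splitting field Q(sqrt(376)) has degree 2 over Q, and its unique nontrivial automorphism is sqrt(376) ↦ -sqrt(376). Hence Gal(Q(sqrt(376))/Q) = Z/2Z.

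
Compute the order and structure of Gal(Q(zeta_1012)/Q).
|Gal(Q(zeta_1012)/Q)| = phi(1012) = 440; group ≅ (Z/1012Z)^* ≅ Z/2Z × Z/10Z × Z/22Z

The n-th cyclotomic polynomial Φ_1012(x) is the minimal polynomial of zeta_1012 over Q and has degree phi(1012) = 440. So Q(zeta_1012) is a degree-440 Galois extension with Galois group (Z/1012Z)^*. By CRT, (Z/1012Z)^* ≅ (Z/4Z)^* × (Z/11Z)^* × (Z/23Z)^*. Each prime-power unit group is (Z/4Z)^* ≅ Z/2Z; (Z/11Z)^* ≅ Z/10Z; (Z/23Z)^* ≅ Z/22Z. Hence Gal(Q(zeta_1012)/Q) ≅ Z/2Z × Z/10Z × Z/22Z.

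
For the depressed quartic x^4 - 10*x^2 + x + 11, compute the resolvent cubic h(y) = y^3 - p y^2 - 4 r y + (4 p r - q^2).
h(y) = y^3 + 10*y^2 - 44*y - 441

Identify coefficients: p = -10, q = 1, r = 11.
Plug into h(y) = y^3 - p y^2 - 4 r y + (4 p r - q^2):
  h(y) = y^3 - (-10) y^2 - 4*(11) y + (4*(-10)*(11) - (1)^2)
       = y^3 + (10) y^2 + (-44) y + (-441).
Simplifying: h(y) = y^3 + 10*y^2 - 44*y - 441.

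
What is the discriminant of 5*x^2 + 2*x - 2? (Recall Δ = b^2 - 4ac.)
Δ = 44

For a quadratic a x^2 + b x + c the discriminant is Δ = b^2 - 4ac = (2)^2 - 4*(5)*(-2) = 4 - (-40) = 44.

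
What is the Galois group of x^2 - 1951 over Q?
Gal(K/Q) = Z/2Z (cyclic of order 2)

x^2 - 1951 is irreducible over Q since 1951 is not a rational square. The splitting field Q(sqrt(1951)) has degree 2 over Q, and its unique nontrivial automorphism is sqrt(1951) ↦ -sqrt(1951). Hence Gal(Q(sqrt(1951))/Q) = Z/2Z.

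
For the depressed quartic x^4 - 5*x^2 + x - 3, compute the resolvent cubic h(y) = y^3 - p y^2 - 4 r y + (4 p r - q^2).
h(y) = y^3 + 5*y^2 + 12*y + 59

Identify coefficients: p = -5, q = 1, r = -3.
Plug into h(y) = y^3 - p y^2 - 4 r y + (4 p r - q^2):
  h(y) = y^3 - (-5) y^2 - 4*(-3) y + (4*(-5)*(-3) - (1)^2)
       = y^3 + (5) y^2 + (12) y + (59).
Simplifying: h(y) = y^3 + 5*y^2 + 12*y + 59.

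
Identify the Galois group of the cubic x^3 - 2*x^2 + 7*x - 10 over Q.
Gal(K/Q) = S_3 (symmetric group of order 6)

Compute the discriminant of x^3 + (-2)*x^2 + (7)*x + (-10): Δ = -1676. Since Δ is not a rational square, the Galois group is not contained in A_3; it must be the full S_3 (irreducibility of the cubic rules out anything smaller).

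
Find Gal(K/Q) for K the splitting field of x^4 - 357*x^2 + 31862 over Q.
Gal(K/Q) = V_4 (Klein four-group, Z/2Z × Z/2Z)

f factors as (x^2 - 178)(x^2 - 179), so the splitting field is K = Q(sqrt(178), sqrt(179)). The elements 178, 179, 31862 are all non-squares in Q, so sqrt(178) and sqrt(179) generate independent quadratic extensions. Thus [K:Q] = 4 and Gal(K/Q) is generated by the two order-2 automorphisms sqrt(178) ↦ -sqrt(178) and sqrt(179) ↦ -sqrt(179), giving V_4.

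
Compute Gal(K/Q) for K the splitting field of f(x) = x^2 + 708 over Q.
Gal(K/Q) = Z/2Z (cyclic of order 2)

x^2 + 708 is irreducible over Q since -708 is not a rational square. The splitting field Q(sqrt(-708)) has degree 2 over Q, and its unique nontrivial automorphism is sqrt(-708) ↦ -sqrt(-708). Hence Gal(Q(sqrt(-708))/Q) = Z/2Z.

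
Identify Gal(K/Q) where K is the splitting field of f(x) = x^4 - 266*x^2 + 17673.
Gal(K/Q) = V_4 (Klein four-group, Z/2Z × Z/2Z)

f factors as (x^2 - 129)(x^2 - 137), so the splitting field is K = Q(sqrt(129), sqrt(137)). The elements 129, 137, 17673 are all non-squares in Q, so sqrt(129) and sqrt(137) generate independent quadratic extensions. Thus [K:Q] = 4 and Gal(K/Q) is generated by the two order-2 automorphisms sqrt(129) ↦ -sqrt(129) and sqrt(137) ↦ -sqrt(137), giving V_4.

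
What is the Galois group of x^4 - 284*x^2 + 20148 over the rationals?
Gal(K/Q) = V_4 (Klein four-group, Z/2Z × Z/2Z)

f factors as (x^2 - 146)(x^2 - 138), so the splitting field is K = Q(sqrt(146), sqrt(138)). The elements 146, 138, 20148 are all non-squares in Q, so sqrt(146) and sqrt(138) generate independent quadratic extensions. Thus [K:Q] = 4 and Gal(K/Q) is generated by the two order-2 automorphisms sqrt(146) ↦ -sqrt(146) and sqrt(138) ↦ -sqrt(138), giving V_4.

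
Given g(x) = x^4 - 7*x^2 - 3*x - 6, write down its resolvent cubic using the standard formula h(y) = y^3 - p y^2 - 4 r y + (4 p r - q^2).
h(y) = y^3 + 7*y^2 + 24*y + 159

Identify coefficients: p = -7, q = -3, r = -6.
Plug into h(y) = y^3 - p y^2 - 4 r y + (4 p r - q^2):
  h(y) = y^3 - (-7) y^2 - 4*(-6) y + (4*(-7)*(-6) - (-3)^2)
       = y^3 + (7) y^2 + (24) y + (159).
Simplifying: h(y) = y^3 + 7*y^2 + 24*y + 159.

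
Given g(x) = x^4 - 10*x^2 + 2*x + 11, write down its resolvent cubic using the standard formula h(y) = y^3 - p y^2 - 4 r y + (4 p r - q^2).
h(y) = y^3 + 10*y^2 - 44*y - 444

Identify coefficients: p = -10, q = 2, r = 11.
Plug into h(y) = y^3 - p y^2 - 4 r y + (4 p r - q^2):
  h(y) = y^3 - (-10) y^2 - 4*(11) y + (4*(-10)*(11) - (2)^2)
       = y^3 + (10) y^2 + (-44) y + (-444).
Simplifying: h(y) = y^3 + 10*y^2 - 44*y - 444.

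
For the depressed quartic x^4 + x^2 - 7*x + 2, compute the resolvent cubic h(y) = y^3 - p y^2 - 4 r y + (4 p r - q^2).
h(y) = y^3 - y^2 - 8*y - 41

Identify coefficients: p = 1, q = -7, r = 2.
Plug into h(y) = y^3 - p y^2 - 4 r y + (4 p r - q^2):
  h(y) = y^3 - (1) y^2 - 4*(2) y + (4*(1)*(2) - (-7)^2)
       = y^3 + (-1) y^2 + (-8) y + (-41).
Simplifying: h(y) = y^3 - y^2 - 8*y - 41.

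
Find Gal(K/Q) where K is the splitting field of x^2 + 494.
Gal(K/Q) = Z/2Z (cyclic of order 2)

x^2 + 494 is irreducible over Q since -494 is not a rational square. The splitting field Q(sqrt(-494)) has degree 2 over Q, and its unique nontrivial automorphism is sqrt(-494) ↦ -sqrt(-494). Hence Gal(Q(sqrt(-494))/Q) = Z/2Z.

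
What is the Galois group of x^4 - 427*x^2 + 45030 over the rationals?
Gal(K/Q) = V_4 (Klein four-group, Z/2Z × Z/2Z)

f factors as (x^2 - 237)(x^2 - 190), so the splitting field is K = Q(sqrt(237), sqrt(190)). The elements 237, 190, 45030 are all non-squares in Q, so sqrt(237) and sqrt(190) generate independent quadratic extensions. Thus [K:Q] = 4 and Gal(K/Q) is generated by the two order-2 automorphisms sqrt(237) ↦ -sqrt(237) and sqrt(190) ↦ -sqrt(190), giving V_4.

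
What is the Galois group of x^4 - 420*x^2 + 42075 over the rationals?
Gal(K/Q) = V_4 (Klein four-group, Z/2Z × Z/2Z)

f factors as (x^2 - 255)(x^2 - 165), so the splitting field is K = Q(sqrt(255), sqrt(165)). The elements 255, 165, 42075 are all non-squares in Q, so sqrt(255) and sqrt(165) generate independent quadratic extensions. Thus [K:Q] = 4 and Gal(K/Q) is generated by the two order-2 automorphisms sqrt(255) ↦ -sqrt(255) and sqrt(165) ↦ -sqrt(165), giving V_4.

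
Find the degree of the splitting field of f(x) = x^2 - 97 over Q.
[K:Q] = 2

The polynomial x^2 - 97 is irreducible over Q since 97 is not a perfect square. Its splitting field is Q(sqrt(97)), which has degree 2 over Q.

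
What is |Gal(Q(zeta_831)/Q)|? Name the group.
|Gal(Q(zeta_831)/Q)| = phi(831) = 552; group ≅ (Z/831Z)^* ≅ Z/2Z × Z/276Z

The n-th cyclotomic polynomial Φ_831(x) is the minimal polynomial of zeta_831 over Q and has degree phi(831) = 552. So Q(zeta_831) is a degree-552 Galois extension with Galois group (Z/831Z)^*. By CRT, (Z/831Z)^* ≅ (Z/3Z)^* × (Z/277Z)^*. Each prime-power unit group is (Z/3Z)^* ≅ Z/2Z; (Z/277Z)^* ≅ Z/276Z. Hence Gal(Q(zeta_831)/Q) ≅ Z/2Z × Z/276Z.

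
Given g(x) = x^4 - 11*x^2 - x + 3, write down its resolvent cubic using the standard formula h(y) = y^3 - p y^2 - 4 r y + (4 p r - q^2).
h(y) = y^3 + 11*y^2 - 12*y - 133

Identify coefficients: p = -11, q = -1, r = 3.
Plug into h(y) = y^3 - p y^2 - 4 r y + (4 p r - q^2):
  h(y) = y^3 - (-11) y^2 - 4*(3) y + (4*(-11)*(3) - (-1)^2)
       = y^3 + (11) y^2 + (-12) y + (-133).
Simplifying: h(y) = y^3 + 11*y^2 - 12*y - 133.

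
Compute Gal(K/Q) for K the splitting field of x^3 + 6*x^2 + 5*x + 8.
Gal(K/Q) = S_3 (symmetric group of order 6)

Compute the discriminant of x^3 + (6)*x^2 + (5)*x + (8): Δ = -3920. Since Δ is not a rational square, the Galois group is not contained in A_3; it must be the full S_3 (irreducibility of the cubic rules out anything smaller).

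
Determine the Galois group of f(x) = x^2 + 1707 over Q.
Gal(K/Q) = Z/2Z (cyclic of order 2)

x^2 + 1707 is irreducible over Q since -1707 is not a rational square. The splitting field Q(sqrt(-1707)) has degree 2 over Q, and its unique nontrivial automorphism is sqrt(-1707) ↦ -sqrt(-1707). Hence Gal(Q(sqrt(-1707))/Q) = Z/2Z.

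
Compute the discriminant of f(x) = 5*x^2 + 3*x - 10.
Δ = 209

For a quadratic a x^2 + b x + c the discriminant is Δ = b^2 - 4ac = (3)^2 - 4*(5)*(-10) = 9 - (-200) = 209.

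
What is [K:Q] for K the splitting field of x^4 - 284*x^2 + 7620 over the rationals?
[K:Q] = 4

f factors as (x^2 - 254)(x^2 - 30); the splitting field is K = Q(sqrt(254), sqrt(30)). Since 254, 30, and 7620 are all non-squares in Q, the three subfields Q(sqrt(254)), Q(sqrt(30)), Q(sqrt(7620)) are distinct degree-2 extensions, so [K:Q] = 4 (Klein four Galois group).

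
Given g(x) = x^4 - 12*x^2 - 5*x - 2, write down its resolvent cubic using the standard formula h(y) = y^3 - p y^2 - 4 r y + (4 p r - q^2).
h(y) = y^3 + 12*y^2 + 8*y + 71

Identify coefficients: p = -12, q = -5, r = -2.
Plug into h(y) = y^3 - p y^2 - 4 r y + (4 p r - q^2):
  h(y) = y^3 - (-12) y^2 - 4*(-2) y + (4*(-12)*(-2) - (-5)^2)
       = y^3 + (12) y^2 + (8) y + (71).
Simplifying: h(y) = y^3 + 12*y^2 + 8*y + 71.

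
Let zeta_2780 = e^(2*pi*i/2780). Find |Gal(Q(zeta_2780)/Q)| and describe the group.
|Gal(Q(zeta_2780)/Q)| = phi(2780) = 1104; group ≅ (Z/2780Z)^* ≅ Z/2Z × Z/4Z × Z/138Z

The n-th cyclotomic polynomial Φ_2780(x) is the minimal polynomial of zeta_2780 over Q and has degree phi(2780) = 1104. So Q(zeta_2780) is a degree-1104 Galois extension with Galois group (Z/2780Z)^*. By CRT, (Z/2780Z)^* ≅ (Z/4Z)^* × (Z/5Z)^* × (Z/139Z)^*. Each prime-power unit group is (Z/4Z)^* ≅ Z/2Z; (Z/5Z)^* ≅ Z/4Z; (Z/139Z)^* ≅ Z/138Z. Hence Gal(Q(zeta_2780)/Q) ≅ Z/2Z × Z/4Z × Z/138Z.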